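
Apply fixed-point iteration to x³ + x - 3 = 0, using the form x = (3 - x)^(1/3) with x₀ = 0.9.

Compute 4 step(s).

Equation: x³ + x - 3 = 0
Fixed-point form: x = (3 - x)^(1/3)
x₀ = 0.9

x_1 = g(0.900000) = 1.280579
x_2 = g(1.280579) = 1.198011
x_3 = g(1.198011) = 1.216888
x_4 = g(1.216888) = 1.212624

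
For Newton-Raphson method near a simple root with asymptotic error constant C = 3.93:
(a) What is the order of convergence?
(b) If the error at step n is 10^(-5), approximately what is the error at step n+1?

(a) Newton-Raphson has quadratic (order 2) convergence near simple roots.
    This means |e_{n+1}| ≈ C|e_n|².

(b) With |e_n| = 10^(-5) and C = 3.93:
    |e_{n+1}| ≈ 3.93 × (10^(-5))² = 3.93 × 10^(-10)

(a) 2 (quadratic); (b) |e_{n+1}| ≈ 3.930e-10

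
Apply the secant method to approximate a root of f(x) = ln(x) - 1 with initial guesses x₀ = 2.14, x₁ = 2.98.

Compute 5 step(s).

f(x) = ln(x) - 1
x₀ = 2.14, x₁ = 2.98

Secant formula: x_{n+1} = x_n - f(x_n)(x_n - x_{n-1})/(f(x_n) - f(x_{n-1}))

Iteration 1:
  f(2.140000) = -0.239194
  f(2.980000) = 0.091923
  x_2 = 2.980000 - 0.091923×(2.980000 - 2.140000)/(0.091923 - (-0.239194))
       = 2.746803
Iteration 2:
  f(2.980000) = 0.091923
  f(2.746803) = 0.010438
  x_3 = 2.746803 - 0.010438×(2.746803 - 2.980000)/(0.010438 - 0.091923)
       = 2.716932
Iteration 3:
  f(2.746803) = 0.010438
  f(2.716932) = -0.000497
  x_4 = 2.716932 - (-0.000497)×(2.716932 - 2.746803)/(-0.000497 - 0.010438)
       = 2.718289
Iteration 4:
  f(2.716932) = -0.000497
  f(2.718289) = 0.000003
  x_5 = 2.718289 - 0.000003×(2.718289 - 2.716932)/(0.000003 - (-0.000497))
       = 2.718282
Iteration 5:
  f(2.718289) = 0.000003
  f(2.718282) = 0.000000
  x_6 = 2.718282 - 0.000000×(2.718282 - 2.718289)/(0.000000 - 0.000003)
       = 2.718282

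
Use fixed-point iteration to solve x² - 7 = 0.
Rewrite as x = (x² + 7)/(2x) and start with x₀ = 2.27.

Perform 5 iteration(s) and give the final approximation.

Equation: x² - 7 = 0
Fixed-point form: x = (x² + 7)/(2x)
x₀ = 2.27

x_1 = g(2.270000) = 2.676850
x_2 = g(2.676850) = 2.645932
x_3 = g(2.645932) = 2.645751
x_4 = g(2.645751) = 2.645751
x_5 = g(2.645751) = 2.645751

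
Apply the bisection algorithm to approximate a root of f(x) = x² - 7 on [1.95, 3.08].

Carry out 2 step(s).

f(x) = x² - 7
Initial interval: [1.95, 3.08]

Iteration 1:
  c_1 = (1.950000 + 3.080000)/2 = 2.515000
  f(c_1) = f(2.515000) = -0.674775
  f(a) × f(c) ≥ 0, new interval: [2.515000, 3.080000]
Iteration 2:
  c_2 = (2.515000 + 3.080000)/2 = 2.797500
  f(c_2) = f(2.797500) = 0.826006
  f(a) × f(c) < 0, new interval: [2.515000, 2.797500]

After 2 iteration(s), the approximation is c_2 = 2.797500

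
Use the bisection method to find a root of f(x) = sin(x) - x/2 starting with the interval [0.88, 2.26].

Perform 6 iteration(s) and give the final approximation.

f(x) = sin(x) - x/2
Initial interval: [0.88, 2.26]

Iteration 1:
  c_1 = (0.880000 + 2.260000)/2 = 1.570000
  f(c_1) = f(1.570000) = 0.215000
  f(a) × f(c) ≥ 0, new interval: [1.570000, 2.260000]
Iteration 2:
  c_2 = (1.570000 + 2.260000)/2 = 1.915000
  f(c_2) = f(1.915000) = -0.016156
  f(a) × f(c) < 0, new interval: [1.570000, 1.915000]
Iteration 3:
  c_3 = (1.570000 + 1.915000)/2 = 1.742500
  f(c_3) = f(1.742500) = 0.114045
  f(a) × f(c) ≥ 0, new interval: [1.742500, 1.915000]
Iteration 4:
  c_4 = (1.742500 + 1.915000)/2 = 1.828750
  f(c_4) = f(1.828750) = 0.052539
  f(a) × f(c) ≥ 0, new interval: [1.828750, 1.915000]
Iteration 5:
  c_5 = (1.828750 + 1.915000)/2 = 1.871875
  f(c_5) = f(1.871875) = 0.019080
  f(a) × f(c) ≥ 0, new interval: [1.871875, 1.915000]
Iteration 6:
  c_6 = (1.871875 + 1.915000)/2 = 1.893437
  f(c_6) = f(1.893437) = 0.001683
  f(a) × f(c) ≥ 0, new interval: [1.893437, 1.915000]

After 6 iteration(s), the approximation is c_6 = 1.893437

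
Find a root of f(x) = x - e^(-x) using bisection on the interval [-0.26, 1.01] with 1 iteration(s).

f(x) = x - e^(-x)
Initial interval: [-0.26, 1.01]

Iteration 1:
  c_1 = (-0.260000 + 1.010000)/2 = 0.375000
  f(c_1) = f(0.375000) = -0.312289
  f(a) × f(c) ≥ 0, new interval: [0.375000, 1.010000]

After 1 iteration(s), the approximation is c_1 = 0.375000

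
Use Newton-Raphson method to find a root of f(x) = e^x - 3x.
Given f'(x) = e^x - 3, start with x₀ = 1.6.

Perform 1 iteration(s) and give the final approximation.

f(x) = e^x - 3x
f'(x) = e^x - 3
x₀ = 1.6

Newton-Raphson formula: x_{n+1} = x_n - f(x_n)/f'(x_n)

Iteration 1:
  f(1.600000) = 0.153032
  f'(1.600000) = 1.953032
  x_1 = 1.600000 - 0.153032/1.953032 = 1.521644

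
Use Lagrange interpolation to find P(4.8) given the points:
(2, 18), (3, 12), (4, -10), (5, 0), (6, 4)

Lagrange interpolation formula:
P(x) = Σ yᵢ × Lᵢ(x)
where Lᵢ(x) = Π_{j≠i} (x - xⱼ)/(xᵢ - xⱼ)

L_0(4.8) = (4.8 - 3)/(2 - 3) × (4.8 - 4)/(2 - 4) × (4.8 - 5)/(2 - 5) × (4.8 - 6)/(2 - 6) = 0.014400
L_1(4.8) = (4.8 - 2)/(3 - 2) × (4.8 - 4)/(3 - 4) × (4.8 - 5)/(3 - 5) × (4.8 - 6)/(3 - 6) = -0.089600
L_2(4.8) = (4.8 - 2)/(4 - 2) × (4.8 - 3)/(4 - 3) × (4.8 - 5)/(4 - 5) × (4.8 - 6)/(4 - 6) = 0.302400
L_3(4.8) = (4.8 - 2)/(5 - 2) × (4.8 - 3)/(5 - 3) × (4.8 - 4)/(5 - 4) × (4.8 - 6)/(5 - 6) = 0.806400
L_4(4.8) = (4.8 - 2)/(6 - 2) × (4.8 - 3)/(6 - 3) × (4.8 - 4)/(6 - 4) × (4.8 - 5)/(6 - 5) = -0.033600

P(4.8) = 18×L_0(4.8) + 12×L_1(4.8) + (-10)×L_2(4.8) + 0×L_3(4.8) + 4×L_4(4.8)
P(4.8) = -3.974400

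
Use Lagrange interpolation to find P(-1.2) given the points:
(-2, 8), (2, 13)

Lagrange interpolation formula:
P(x) = Σ yᵢ × Lᵢ(x)
where Lᵢ(x) = Π_{j≠i} (x - xⱼ)/(xᵢ - xⱼ)

L_0(-1.2) = (-1.2 - 2)/(-2 - 2) = 0.800000
L_1(-1.2) = (-1.2 - (-2))/(2 - (-2)) = 0.200000

P(-1.2) = 8×L_0(-1.2) + 13×L_1(-1.2)
P(-1.2) = 9.000000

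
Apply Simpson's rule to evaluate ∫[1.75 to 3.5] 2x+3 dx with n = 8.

f(x) = 2x+3
a = 1.75, b = 3.5, n = 8
h = (b - a)/n = 0.218750

Simpson's rule: (h/3)[f(x₀) + 4f(x₁) + 2f(x₂) + ... + f(xₙ)]

x_0 = 1.7500, f(x_0) = 6.500000, coefficient = 1
x_1 = 1.9688, f(x_1) = 6.937500, coefficient = 4
x_2 = 2.1875, f(x_2) = 7.375000, coefficient = 2
x_3 = 2.4062, f(x_3) = 7.812500, coefficient = 4
x_4 = 2.6250, f(x_4) = 8.250000, coefficient = 2
x_5 = 2.8438, f(x_5) = 8.687500, coefficient = 4
x_6 = 3.0625, f(x_6) = 9.125000, coefficient = 2
x_7 = 3.2812, f(x_7) = 9.562500, coefficient = 4
x_8 = 3.5000, f(x_8) = 10.000000, coefficient = 1

I ≈ (0.218750/3) × 198.000000 = 14.437500
Exact value: 14.437500
Error: 0.000000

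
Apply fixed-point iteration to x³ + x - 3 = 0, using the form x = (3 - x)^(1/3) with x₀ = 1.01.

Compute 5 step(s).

Equation: x³ + x - 3 = 0
Fixed-point form: x = (3 - x)^(1/3)
x₀ = 1.01

x_1 = g(1.010000) = 1.257818
x_2 = g(1.257818) = 1.203274
x_3 = g(1.203274) = 1.215702
x_4 = g(1.215702) = 1.212893
x_5 = g(1.212893) = 1.213529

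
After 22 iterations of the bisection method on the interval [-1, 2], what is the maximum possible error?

Bisection error bound: |error| ≤ (b-a)/2^n
|error| ≤ (2 - (-1))/2^22 = 3/2^22
|error| ≤ 0.0000007153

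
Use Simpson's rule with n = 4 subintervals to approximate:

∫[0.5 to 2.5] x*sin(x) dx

f(x) = x*sin(x)
a = 0.5, b = 2.5, n = 4
h = (b - a)/n = 0.500000

Simpson's rule: (h/3)[f(x₀) + 4f(x₁) + 2f(x₂) + ... + f(xₙ)]

x_0 = 0.5000, f(x_0) = 0.239713, coefficient = 1
x_1 = 1.0000, f(x_1) = 0.841471, coefficient = 4
x_2 = 1.5000, f(x_2) = 1.496242, coefficient = 2
x_3 = 2.0000, f(x_3) = 1.818595, coefficient = 4
x_4 = 2.5000, f(x_4) = 1.496180, coefficient = 1

I ≈ (0.500000/3) × 15.368641 = 2.561440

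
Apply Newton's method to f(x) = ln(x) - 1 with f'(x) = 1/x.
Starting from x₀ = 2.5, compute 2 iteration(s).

f(x) = ln(x) - 1
f'(x) = 1/x
x₀ = 2.5

Newton-Raphson formula: x_{n+1} = x_n - f(x_n)/f'(x_n)

Iteration 1:
  f(2.500000) = -0.083709
  f'(2.500000) = 0.400000
  x_1 = 2.500000 - (-0.083709)/0.400000 = 2.709273
Iteration 2:
  f(2.709273) = -0.003320
  f'(2.709273) = 0.369103
  x_2 = 2.709273 - (-0.003320)/0.369103 = 2.718267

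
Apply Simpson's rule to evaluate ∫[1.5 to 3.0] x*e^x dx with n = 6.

f(x) = x*e^x
a = 1.5, b = 3.0, n = 6
h = (b - a)/n = 0.250000

Simpson's rule: (h/3)[f(x₀) + 4f(x₁) + 2f(x₂) + ... + f(xₙ)]

x_0 = 1.5000, f(x_0) = 6.722534, coefficient = 1
x_1 = 1.7500, f(x_1) = 10.070555, coefficient = 4
x_2 = 2.0000, f(x_2) = 14.778112, coefficient = 2
x_3 = 2.2500, f(x_3) = 21.347406, coefficient = 4
x_4 = 2.5000, f(x_4) = 30.456235, coefficient = 2
x_5 = 2.7500, f(x_5) = 43.017238, coefficient = 4
x_6 = 3.0000, f(x_6) = 60.256611, coefficient = 1

I ≈ (0.250000/3) × 455.188631 = 37.932386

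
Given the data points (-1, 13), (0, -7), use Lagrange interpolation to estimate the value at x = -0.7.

Lagrange interpolation formula:
P(x) = Σ yᵢ × Lᵢ(x)
where Lᵢ(x) = Π_{j≠i} (x - xⱼ)/(xᵢ - xⱼ)

L_0(-0.7) = (-0.7 - 0)/(-1 - 0) = 0.700000
L_1(-0.7) = (-0.7 - (-1))/(0 - (-1)) = 0.300000

P(-0.7) = 13×L_0(-0.7) + (-7)×L_1(-0.7)
P(-0.7) = 7.000000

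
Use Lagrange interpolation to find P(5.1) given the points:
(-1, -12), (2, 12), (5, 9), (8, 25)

Lagrange interpolation formula:
P(x) = Σ yᵢ × Lᵢ(x)
where Lᵢ(x) = Π_{j≠i} (x - xⱼ)/(xᵢ - xⱼ)

L_0(5.1) = (5.1 - 2)/(-1 - 2) × (5.1 - 5)/(-1 - 5) × (5.1 - 8)/(-1 - 8) = 0.005549
L_1(5.1) = (5.1 - (-1))/(2 - (-1)) × (5.1 - 5)/(2 - 5) × (5.1 - 8)/(2 - 8) = -0.032759
L_2(5.1) = (5.1 - (-1))/(5 - (-1)) × (5.1 - 2)/(5 - 2) × (5.1 - 8)/(5 - 8) = 1.015537
L_3(5.1) = (5.1 - (-1))/(8 - (-1)) × (5.1 - 2)/(8 - 2) × (5.1 - 5)/(8 - 5) = 0.011673

P(5.1) = (-12)×L_0(5.1) + 12×L_1(5.1) + 9×L_2(5.1) + 25×L_3(5.1)
P(5.1) = 8.971951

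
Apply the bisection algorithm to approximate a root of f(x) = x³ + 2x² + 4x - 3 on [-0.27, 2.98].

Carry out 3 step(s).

f(x) = x³ + 2x² + 4x - 3
Initial interval: [-0.27, 2.98]

Iteration 1:
  c_1 = (-0.270000 + 2.980000)/2 = 1.355000
  f(c_1) = f(1.355000) = 8.579864
  f(a) × f(c) < 0, new interval: [-0.270000, 1.355000]
Iteration 2:
  c_2 = (-0.270000 + 1.355000)/2 = 0.542500
  f(c_2) = f(0.542500) = -0.081726
  f(a) × f(c) ≥ 0, new interval: [0.542500, 1.355000]
Iteration 3:
  c_3 = (0.542500 + 1.355000)/2 = 0.948750
  f(c_3) = f(0.948750) = 3.449248
  f(a) × f(c) < 0, new interval: [0.542500, 0.948750]

After 3 iteration(s), the approximation is c_3 = 0.948750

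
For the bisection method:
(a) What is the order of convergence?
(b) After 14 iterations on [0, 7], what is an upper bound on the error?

(a) Bisection has linear (order 1) convergence; the error is halved each step.

(b) Error bound = (b-a)/2^n = (7 - 0)/2^{14}
    = 7/2^{14}

(a) 1 (linear); (b) error ≤ 4.27e-04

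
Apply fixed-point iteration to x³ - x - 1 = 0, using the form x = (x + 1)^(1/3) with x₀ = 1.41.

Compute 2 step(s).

Equation: x³ - x - 1 = 0
Fixed-point form: x = (x + 1)^(1/3)
x₀ = 1.41

x_1 = g(1.410000) = 1.340723
x_2 = g(1.340723) = 1.327751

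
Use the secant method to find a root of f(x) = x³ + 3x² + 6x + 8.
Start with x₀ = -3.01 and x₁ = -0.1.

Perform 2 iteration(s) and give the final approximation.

f(x) = x³ + 3x² + 6x + 8
x₀ = -3.01, x₁ = -0.1

Secant formula: x_{n+1} = x_n - f(x_n)(x_n - x_{n-1})/(f(x_n) - f(x_{n-1}))

Iteration 1:
  f(-3.010000) = -10.150601
  f(-0.100000) = 7.429000
  x_2 = -0.100000 - 7.429000×(-0.100000 - (-3.010000))/(7.429000 - (-10.150601))
       = -1.329743
Iteration 2:
  f(-0.100000) = 7.429000
  f(-1.329743) = 2.974918
  x_3 = -1.329743 - 2.974918×(-1.329743 - (-0.100000))/(2.974918 - 7.429000)
       = -2.151098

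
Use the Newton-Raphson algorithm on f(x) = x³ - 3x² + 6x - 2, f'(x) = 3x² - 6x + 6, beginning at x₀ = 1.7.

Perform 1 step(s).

f(x) = x³ - 3x² + 6x - 2
f'(x) = 3x² - 6x + 6
x₀ = 1.7

Newton-Raphson formula: x_{n+1} = x_n - f(x_n)/f'(x_n)

Iteration 1:
  f(1.700000) = 4.443000
  f'(1.700000) = 4.470000
  x_1 = 1.700000 - 4.443000/4.470000 = 0.706040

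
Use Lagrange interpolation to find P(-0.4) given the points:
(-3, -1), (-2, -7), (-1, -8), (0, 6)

Lagrange interpolation formula:
P(x) = Σ yᵢ × Lᵢ(x)
where Lᵢ(x) = Π_{j≠i} (x - xⱼ)/(xᵢ - xⱼ)

L_0(-0.4) = (-0.4 - (-2))/(-3 - (-2)) × (-0.4 - (-1))/(-3 - (-1)) × (-0.4 - 0)/(-3 - 0) = 0.064000
L_1(-0.4) = (-0.4 - (-3))/(-2 - (-3)) × (-0.4 - (-1))/(-2 - (-1)) × (-0.4 - 0)/(-2 - 0) = -0.312000
L_2(-0.4) = (-0.4 - (-3))/(-1 - (-3)) × (-0.4 - (-2))/(-1 - (-2)) × (-0.4 - 0)/(-1 - 0) = 0.832000
L_3(-0.4) = (-0.4 - (-3))/(0 - (-3)) × (-0.4 - (-2))/(0 - (-2)) × (-0.4 - (-1))/(0 - (-1)) = 0.416000

P(-0.4) = (-1)×L_0(-0.4) + (-7)×L_1(-0.4) + (-8)×L_2(-0.4) + 6×L_3(-0.4)
P(-0.4) = -2.040000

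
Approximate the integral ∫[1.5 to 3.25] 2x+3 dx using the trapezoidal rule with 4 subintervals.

f(x) = 2x+3
a = 1.5, b = 3.25, n = 4
h = (b - a)/n = 0.437500

Trapezoidal rule: (h/2)[f(x₀) + 2f(x₁) + 2f(x₂) + ... + f(xₙ)]

x_0 = 1.5000, f(x_0) = 6.000000, coefficient = 1
x_1 = 1.9375, f(x_1) = 6.875000, coefficient = 2
x_2 = 2.3750, f(x_2) = 7.750000, coefficient = 2
x_3 = 2.8125, f(x_3) = 8.625000, coefficient = 2
x_4 = 3.2500, f(x_4) = 9.500000, coefficient = 1

I ≈ (0.437500/2) × 62.000000 = 13.562500
Exact value: 13.562500
Error: 0.000000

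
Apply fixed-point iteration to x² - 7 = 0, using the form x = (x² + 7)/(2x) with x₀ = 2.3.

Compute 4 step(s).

Equation: x² - 7 = 0
Fixed-point form: x = (x² + 7)/(2x)
x₀ = 2.3

x_1 = g(2.300000) = 2.671739
x_2 = g(2.671739) = 2.645878
x_3 = g(2.645878) = 2.645751
x_4 = g(2.645751) = 2.645751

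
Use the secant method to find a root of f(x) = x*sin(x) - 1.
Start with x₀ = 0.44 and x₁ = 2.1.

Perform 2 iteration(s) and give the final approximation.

f(x) = x*sin(x) - 1
x₀ = 0.44, x₁ = 2.1

Secant formula: x_{n+1} = x_n - f(x_n)(x_n - x_{n-1})/(f(x_n) - f(x_{n-1}))

Iteration 1:
  f(0.440000) = -0.812587
  f(2.100000) = 0.812740
  x_2 = 2.100000 - 0.812740×(2.100000 - 0.440000)/(0.812740 - (-0.812587))
       = 1.269922
Iteration 2:
  f(2.100000) = 0.812740
  f(1.269922) = 0.212874
  x_3 = 1.269922 - 0.212874×(1.269922 - 2.100000)/(0.212874 - 0.812740)
       = 0.975352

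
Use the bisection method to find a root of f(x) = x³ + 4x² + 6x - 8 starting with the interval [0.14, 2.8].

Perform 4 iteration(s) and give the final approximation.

f(x) = x³ + 4x² + 6x - 8
Initial interval: [0.14, 2.8]

Iteration 1:
  c_1 = (0.140000 + 2.800000)/2 = 1.470000
  f(c_1) = f(1.470000) = 12.640123
  f(a) × f(c) < 0, new interval: [0.140000, 1.470000]
Iteration 2:
  c_2 = (0.140000 + 1.470000)/2 = 0.805000
  f(c_2) = f(0.805000) = -0.056240
  f(a) × f(c) ≥ 0, new interval: [0.805000, 1.470000]
Iteration 3:
  c_3 = (0.805000 + 1.470000)/2 = 1.137500
  f(c_3) = f(1.137500) = 5.472443
  f(a) × f(c) < 0, new interval: [0.805000, 1.137500]
Iteration 4:
  c_4 = (0.805000 + 1.137500)/2 = 0.971250
  f(c_4) = f(0.971250) = 2.517012
  f(a) × f(c) < 0, new interval: [0.805000, 0.971250]

After 4 iteration(s), the approximation is c_4 = 0.971250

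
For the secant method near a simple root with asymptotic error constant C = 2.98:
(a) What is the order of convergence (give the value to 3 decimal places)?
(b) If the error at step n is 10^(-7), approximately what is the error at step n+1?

(a) Secant method has superlinear convergence with order φ = (1+√5)/2 ≈ 1.618.
    This means |e_{n+1}| ≈ C|e_n|^1.618.

(b) With |e_n| = 10^(-7) and C = 2.98:
    |e_{n+1}| ≈ 2.98 × (10^(-7))^1.618 = 2.98 × 10^(-11.33)

(a) ≈ 1.618 (golden ratio); (b) |e_{n+1}| ≈ 1.406e-11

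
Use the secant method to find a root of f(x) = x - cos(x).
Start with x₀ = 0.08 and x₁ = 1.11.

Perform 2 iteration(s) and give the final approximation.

f(x) = x - cos(x)
x₀ = 0.08, x₁ = 1.11

Secant formula: x_{n+1} = x_n - f(x_n)(x_n - x_{n-1})/(f(x_n) - f(x_{n-1}))

Iteration 1:
  f(0.080000) = -0.916802
  f(1.110000) = 0.665338
  x_2 = 1.110000 - 0.665338×(1.110000 - 0.080000)/(0.665338 - (-0.916802))
       = 0.676853
Iteration 2:
  f(1.110000) = 0.665338
  f(0.676853) = -0.102694
  x_3 = 0.676853 - (-0.102694)×(0.676853 - 1.110000)/(-0.102694 - 0.665338)
       = 0.734770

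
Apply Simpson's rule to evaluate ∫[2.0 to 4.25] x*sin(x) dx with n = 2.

f(x) = x*sin(x)
a = 2.0, b = 4.25, n = 2
h = (b - a)/n = 1.125000

Simpson's rule: (h/3)[f(x₀) + 4f(x₁) + 2f(x₂) + ... + f(xₙ)]

x_0 = 2.0000, f(x_0) = 1.818595, coefficient = 1
x_1 = 3.1250, f(x_1) = 0.051850, coefficient = 4
x_2 = 4.2500, f(x_2) = -3.803705, coefficient = 1

I ≈ (1.125000/3) × -1.777711 = -0.666642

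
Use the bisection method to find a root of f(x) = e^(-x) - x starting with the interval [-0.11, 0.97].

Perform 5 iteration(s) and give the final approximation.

f(x) = e^(-x) - x
Initial interval: [-0.11, 0.97]

Iteration 1:
  c_1 = (-0.110000 + 0.970000)/2 = 0.430000
  f(c_1) = f(0.430000) = 0.220509
  f(a) × f(c) ≥ 0, new interval: [0.430000, 0.970000]
Iteration 2:
  c_2 = (0.430000 + 0.970000)/2 = 0.700000
  f(c_2) = f(0.700000) = -0.203415
  f(a) × f(c) < 0, new interval: [0.430000, 0.700000]
Iteration 3:
  c_3 = (0.430000 + 0.700000)/2 = 0.565000
  f(c_3) = f(0.565000) = 0.003360
  f(a) × f(c) ≥ 0, new interval: [0.565000, 0.700000]
Iteration 4:
  c_4 = (0.565000 + 0.700000)/2 = 0.632500
  f(c_4) = f(0.632500) = -0.101238
  f(a) × f(c) < 0, new interval: [0.565000, 0.632500]
Iteration 5:
  c_5 = (0.565000 + 0.632500)/2 = 0.598750
  f(c_5) = f(0.598750) = -0.049252
  f(a) × f(c) < 0, new interval: [0.565000, 0.598750]

After 5 iteration(s), the approximation is c_5 = 0.598750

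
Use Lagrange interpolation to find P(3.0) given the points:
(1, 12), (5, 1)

Lagrange interpolation formula:
P(x) = Σ yᵢ × Lᵢ(x)
where Lᵢ(x) = Π_{j≠i} (x - xⱼ)/(xᵢ - xⱼ)

L_0(3.0) = (3.0 - 5)/(1 - 5) = 0.500000
L_1(3.0) = (3.0 - 1)/(5 - 1) = 0.500000

P(3.0) = 12×L_0(3.0) + 1×L_1(3.0)
P(3.0) = 6.500000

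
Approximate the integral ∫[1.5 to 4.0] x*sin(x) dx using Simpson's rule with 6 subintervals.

f(x) = x*sin(x)
a = 1.5, b = 4.0, n = 6
h = (b - a)/n = 0.416667

Simpson's rule: (h/3)[f(x₀) + 4f(x₁) + 2f(x₂) + ... + f(xₙ)]

x_0 = 1.5000, f(x_0) = 1.496242, coefficient = 1
x_1 = 1.9167, f(x_1) = 1.803163, coefficient = 4
x_2 = 2.3333, f(x_2) = 1.687200, coefficient = 2
x_3 = 2.7500, f(x_3) = 1.049568, coefficient = 4
x_4 = 3.1667, f(x_4) = -0.079393, coefficient = 2
x_5 = 3.5833, f(x_5) = -1.531924, coefficient = 4
x_6 = 4.0000, f(x_6) = -3.027210, coefficient = 1

I ≈ (0.416667/3) × 6.967875 = 0.967760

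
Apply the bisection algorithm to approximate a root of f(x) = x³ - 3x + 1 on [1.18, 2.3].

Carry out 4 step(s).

f(x) = x³ - 3x + 1
Initial interval: [1.18, 2.3]

Iteration 1:
  c_1 = (1.180000 + 2.300000)/2 = 1.740000
  f(c_1) = f(1.740000) = 1.048024
  f(a) × f(c) < 0, new interval: [1.180000, 1.740000]
Iteration 2:
  c_2 = (1.180000 + 1.740000)/2 = 1.460000
  f(c_2) = f(1.460000) = -0.267864
  f(a) × f(c) ≥ 0, new interval: [1.460000, 1.740000]
Iteration 3:
  c_3 = (1.460000 + 1.740000)/2 = 1.600000
  f(c_3) = f(1.600000) = 0.296000
  f(a) × f(c) < 0, new interval: [1.460000, 1.600000]
Iteration 4:
  c_4 = (1.460000 + 1.600000)/2 = 1.530000
  f(c_4) = f(1.530000) = -0.008423
  f(a) × f(c) ≥ 0, new interval: [1.530000, 1.600000]

After 4 iteration(s), the approximation is c_4 = 1.530000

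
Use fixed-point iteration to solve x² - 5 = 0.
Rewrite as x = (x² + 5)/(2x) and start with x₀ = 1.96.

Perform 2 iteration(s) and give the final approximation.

Equation: x² - 5 = 0
Fixed-point form: x = (x² + 5)/(2x)
x₀ = 1.96

x_1 = g(1.960000) = 2.255510
x_2 = g(2.255510) = 2.236152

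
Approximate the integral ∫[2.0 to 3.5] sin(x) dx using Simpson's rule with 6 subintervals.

f(x) = sin(x)
a = 2.0, b = 3.5, n = 6
h = (b - a)/n = 0.250000

Simpson's rule: (h/3)[f(x₀) + 4f(x₁) + 2f(x₂) + ... + f(xₙ)]

x_0 = 2.0000, f(x_0) = 0.909297, coefficient = 1
x_1 = 2.2500, f(x_1) = 0.778073, coefficient = 4
x_2 = 2.5000, f(x_2) = 0.598472, coefficient = 2
x_3 = 2.7500, f(x_3) = 0.381661, coefficient = 4
x_4 = 3.0000, f(x_4) = 0.141120, coefficient = 2
x_5 = 3.2500, f(x_5) = -0.108195, coefficient = 4
x_6 = 3.5000, f(x_6) = -0.350783, coefficient = 1

I ≈ (0.250000/3) × 6.243855 = 0.520321
Exact value: 0.520310
Error: 0.000011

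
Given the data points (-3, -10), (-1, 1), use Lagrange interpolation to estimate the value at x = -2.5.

Lagrange interpolation formula:
P(x) = Σ yᵢ × Lᵢ(x)
where Lᵢ(x) = Π_{j≠i} (x - xⱼ)/(xᵢ - xⱼ)

L_0(-2.5) = (-2.5 - (-1))/(-3 - (-1)) = 0.750000
L_1(-2.5) = (-2.5 - (-3))/(-1 - (-3)) = 0.250000

P(-2.5) = (-10)×L_0(-2.5) + 1×L_1(-2.5)
P(-2.5) = -7.250000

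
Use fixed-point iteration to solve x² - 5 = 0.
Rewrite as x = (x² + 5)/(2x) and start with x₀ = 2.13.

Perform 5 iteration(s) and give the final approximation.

Equation: x² - 5 = 0
Fixed-point form: x = (x² + 5)/(2x)
x₀ = 2.13

x_1 = g(2.130000) = 2.238709
x_2 = g(2.238709) = 2.236070
x_3 = g(2.236070) = 2.236068
x_4 = g(2.236068) = 2.236068
x_5 = g(2.236068) = 2.236068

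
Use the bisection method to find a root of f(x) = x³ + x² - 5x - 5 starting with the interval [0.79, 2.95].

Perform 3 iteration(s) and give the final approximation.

f(x) = x³ + x² - 5x - 5
Initial interval: [0.79, 2.95]

Iteration 1:
  c_1 = (0.790000 + 2.950000)/2 = 1.870000
  f(c_1) = f(1.870000) = -4.313897
  f(a) × f(c) ≥ 0, new interval: [1.870000, 2.950000]
Iteration 2:
  c_2 = (1.870000 + 2.950000)/2 = 2.410000
  f(c_2) = f(2.410000) = 2.755621
  f(a) × f(c) < 0, new interval: [1.870000, 2.410000]
Iteration 3:
  c_3 = (1.870000 + 2.410000)/2 = 2.140000
  f(c_3) = f(2.140000) = -1.320056
  f(a) × f(c) ≥ 0, new interval: [2.140000, 2.410000]

After 3 iteration(s), the approximation is c_3 = 2.140000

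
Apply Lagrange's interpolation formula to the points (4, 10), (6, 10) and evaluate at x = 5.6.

Lagrange interpolation formula:
P(x) = Σ yᵢ × Lᵢ(x)
where Lᵢ(x) = Π_{j≠i} (x - xⱼ)/(xᵢ - xⱼ)

L_0(5.6) = (5.6 - 6)/(4 - 6) = 0.200000
L_1(5.6) = (5.6 - 4)/(6 - 4) = 0.800000

P(5.6) = 10×L_0(5.6) + 10×L_1(5.6)
P(5.6) = 10.000000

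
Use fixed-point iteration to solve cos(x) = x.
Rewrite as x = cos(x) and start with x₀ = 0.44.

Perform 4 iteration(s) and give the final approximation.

Equation: cos(x) = x
Fixed-point form: x = cos(x)
x₀ = 0.44

x_1 = g(0.440000) = 0.904752
x_2 = g(0.904752) = 0.617881
x_3 = g(0.617881) = 0.815108
x_4 = g(0.815108) = 0.685790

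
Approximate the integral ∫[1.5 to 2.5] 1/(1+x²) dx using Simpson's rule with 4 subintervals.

f(x) = 1/(1+x²)
a = 1.5, b = 2.5, n = 4
h = (b - a)/n = 0.250000

Simpson's rule: (h/3)[f(x₀) + 4f(x₁) + 2f(x₂) + ... + f(xₙ)]

x_0 = 1.5000, f(x_0) = 0.307692, coefficient = 1
x_1 = 1.7500, f(x_1) = 0.246154, coefficient = 4
x_2 = 2.0000, f(x_2) = 0.200000, coefficient = 2
x_3 = 2.2500, f(x_3) = 0.164948, coefficient = 4
x_4 = 2.5000, f(x_4) = 0.137931, coefficient = 1

I ≈ (0.250000/3) × 2.490033 = 0.207503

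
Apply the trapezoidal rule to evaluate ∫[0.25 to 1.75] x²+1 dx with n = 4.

f(x) = x²+1
a = 0.25, b = 1.75, n = 4
h = (b - a)/n = 0.375000

Trapezoidal rule: (h/2)[f(x₀) + 2f(x₁) + 2f(x₂) + ... + f(xₙ)]

x_0 = 0.2500, f(x_0) = 1.062500, coefficient = 1
x_1 = 0.6250, f(x_1) = 1.390625, coefficient = 2
x_2 = 1.0000, f(x_2) = 2.000000, coefficient = 2
x_3 = 1.3750, f(x_3) = 2.890625, coefficient = 2
x_4 = 1.7500, f(x_4) = 4.062500, coefficient = 1

I ≈ (0.375000/2) × 17.687500 = 3.316406
Exact value: 3.281250
Error: 0.035156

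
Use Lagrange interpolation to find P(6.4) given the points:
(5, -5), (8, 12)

Lagrange interpolation formula:
P(x) = Σ yᵢ × Lᵢ(x)
where Lᵢ(x) = Π_{j≠i} (x - xⱼ)/(xᵢ - xⱼ)

L_0(6.4) = (6.4 - 8)/(5 - 8) = 0.533333
L_1(6.4) = (6.4 - 5)/(8 - 5) = 0.466667

P(6.4) = (-5)×L_0(6.4) + 12×L_1(6.4)
P(6.4) = 2.933333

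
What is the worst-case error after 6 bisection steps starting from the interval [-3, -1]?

Bisection error bound: |error| ≤ (b-a)/2^n
|error| ≤ (-1 - (-3))/2^6 = 2/2^6
|error| ≤ 0.0312500000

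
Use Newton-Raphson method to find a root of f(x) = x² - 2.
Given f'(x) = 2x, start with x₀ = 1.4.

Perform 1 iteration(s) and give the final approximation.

f(x) = x² - 2
f'(x) = 2x
x₀ = 1.4

Newton-Raphson formula: x_{n+1} = x_n - f(x_n)/f'(x_n)

Iteration 1:
  f(1.400000) = -0.040000
  f'(1.400000) = 2.800000
  x_1 = 1.400000 - (-0.040000)/2.800000 = 1.414286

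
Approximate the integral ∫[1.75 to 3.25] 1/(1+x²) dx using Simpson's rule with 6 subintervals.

f(x) = 1/(1+x²)
a = 1.75, b = 3.25, n = 6
h = (b - a)/n = 0.250000

Simpson's rule: (h/3)[f(x₀) + 4f(x₁) + 2f(x₂) + ... + f(xₙ)]

x_0 = 1.7500, f(x_0) = 0.246154, coefficient = 1
x_1 = 2.0000, f(x_1) = 0.200000, coefficient = 4
x_2 = 2.2500, f(x_2) = 0.164948, coefficient = 2
x_3 = 2.5000, f(x_3) = 0.137931, coefficient = 4
x_4 = 2.7500, f(x_4) = 0.116788, coefficient = 2
x_5 = 3.0000, f(x_5) = 0.100000, coefficient = 4
x_6 = 3.2500, f(x_6) = 0.086486, coefficient = 1

I ≈ (0.250000/3) × 2.647838 = 0.220653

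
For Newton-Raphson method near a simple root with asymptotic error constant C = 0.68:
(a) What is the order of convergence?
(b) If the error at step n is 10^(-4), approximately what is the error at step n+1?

(a) Newton-Raphson has quadratic (order 2) convergence near simple roots.
    This means |e_{n+1}| ≈ C|e_n|².

(b) With |e_n| = 10^(-4) and C = 0.68:
    |e_{n+1}| ≈ 0.68 × (10^(-4))² = 0.68 × 10^(-8)

(a) 2 (quadratic); (b) |e_{n+1}| ≈ 6.800e-09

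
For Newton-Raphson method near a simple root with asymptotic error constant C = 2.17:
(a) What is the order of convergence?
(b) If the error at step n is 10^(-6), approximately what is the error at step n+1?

(a) Newton-Raphson has quadratic (order 2) convergence near simple roots.
    This means |e_{n+1}| ≈ C|e_n|².

(b) With |e_n| = 10^(-6) and C = 2.17:
    |e_{n+1}| ≈ 2.17 × (10^(-6))² = 2.17 × 10^(-12)

(a) 2 (quadratic); (b) |e_{n+1}| ≈ 2.170e-12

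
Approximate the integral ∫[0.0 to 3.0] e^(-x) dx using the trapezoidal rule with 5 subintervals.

f(x) = e^(-x)
a = 0.0, b = 3.0, n = 5
h = (b - a)/n = 0.600000

Trapezoidal rule: (h/2)[f(x₀) + 2f(x₁) + 2f(x₂) + ... + f(xₙ)]

x_0 = 0.0000, f(x_0) = 1.000000, coefficient = 1
x_1 = 0.6000, f(x_1) = 0.548812, coefficient = 2
x_2 = 1.2000, f(x_2) = 0.301194, coefficient = 2
x_3 = 1.8000, f(x_3) = 0.165299, coefficient = 2
x_4 = 2.4000, f(x_4) = 0.090718, coefficient = 2
x_5 = 3.0000, f(x_5) = 0.049787, coefficient = 1

I ≈ (0.600000/2) × 3.261832 = 0.978550
Exact value: 0.950213
Error: 0.028337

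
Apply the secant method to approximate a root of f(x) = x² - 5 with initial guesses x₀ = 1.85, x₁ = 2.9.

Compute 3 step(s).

f(x) = x² - 5
x₀ = 1.85, x₁ = 2.9

Secant formula: x_{n+1} = x_n - f(x_n)(x_n - x_{n-1})/(f(x_n) - f(x_{n-1}))

Iteration 1:
  f(1.850000) = -1.577500
  f(2.900000) = 3.410000
  x_2 = 2.900000 - 3.410000×(2.900000 - 1.850000)/(3.410000 - (-1.577500))
       = 2.182105
Iteration 2:
  f(2.900000) = 3.410000
  f(2.182105) = -0.238417
  x_3 = 2.182105 - (-0.238417)×(2.182105 - 2.900000)/(-0.238417 - 3.410000)
       = 2.229018
Iteration 3:
  f(2.182105) = -0.238417
  f(2.229018) = -0.031478
  x_4 = 2.229018 - (-0.031478)×(2.229018 - 2.182105)/(-0.031478 - (-0.238417))
       = 2.236154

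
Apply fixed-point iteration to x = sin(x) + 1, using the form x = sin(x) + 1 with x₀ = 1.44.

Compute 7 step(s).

Equation: x = sin(x) + 1
Fixed-point form: x = sin(x) + 1
x₀ = 1.44

x_1 = g(1.440000) = 1.991458
x_2 = g(1.991458) = 1.912819
x_3 = g(1.912819) = 1.942078
x_4 = g(1.942078) = 1.931863
x_5 = g(1.931863) = 1.935521
x_6 = g(1.935521) = 1.934222
x_7 = g(1.934222) = 1.934684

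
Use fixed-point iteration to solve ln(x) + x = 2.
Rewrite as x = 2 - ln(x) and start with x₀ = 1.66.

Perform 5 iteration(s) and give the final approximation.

Equation: ln(x) + x = 2
Fixed-point form: x = 2 - ln(x)
x₀ = 1.66

x_1 = g(1.660000) = 1.493182
x_2 = g(1.493182) = 1.599090
x_3 = g(1.599090) = 1.530565
x_4 = g(1.530565) = 1.574363
x_5 = g(1.574363) = 1.546149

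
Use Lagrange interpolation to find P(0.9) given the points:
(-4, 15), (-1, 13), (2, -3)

Lagrange interpolation formula:
P(x) = Σ yᵢ × Lᵢ(x)
where Lᵢ(x) = Π_{j≠i} (x - xⱼ)/(xᵢ - xⱼ)

L_0(0.9) = (0.9 - (-1))/(-4 - (-1)) × (0.9 - 2)/(-4 - 2) = -0.116111
L_1(0.9) = (0.9 - (-4))/(-1 - (-4)) × (0.9 - 2)/(-1 - 2) = 0.598889
L_2(0.9) = (0.9 - (-4))/(2 - (-4)) × (0.9 - (-1))/(2 - (-1)) = 0.517222

P(0.9) = 15×L_0(0.9) + 13×L_1(0.9) + (-3)×L_2(0.9)
P(0.9) = 4.492222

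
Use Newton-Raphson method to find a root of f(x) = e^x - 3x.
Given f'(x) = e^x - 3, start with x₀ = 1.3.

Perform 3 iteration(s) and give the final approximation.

f(x) = e^x - 3x
f'(x) = e^x - 3
x₀ = 1.3

Newton-Raphson formula: x_{n+1} = x_n - f(x_n)/f'(x_n)

Iteration 1:
  f(1.300000) = -0.230703
  f'(1.300000) = 0.669297
  x_1 = 1.300000 - (-0.230703)/0.669297 = 1.644695
Iteration 2:
  f(1.644695) = 0.245345
  f'(1.644695) = 2.179431
  x_2 = 1.644695 - 0.245345/2.179431 = 1.532122
Iteration 3:
  f(1.532122) = 0.031621
  f'(1.532122) = 1.627987
  x_3 = 1.532122 - 0.031621/1.627987 = 1.512699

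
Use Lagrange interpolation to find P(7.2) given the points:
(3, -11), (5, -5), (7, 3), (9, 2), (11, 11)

Lagrange interpolation formula:
P(x) = Σ yᵢ × Lᵢ(x)
where Lᵢ(x) = Π_{j≠i} (x - xⱼ)/(xᵢ - xⱼ)

L_0(7.2) = (7.2 - 5)/(3 - 5) × (7.2 - 7)/(3 - 7) × (7.2 - 9)/(3 - 9) × (7.2 - 11)/(3 - 11) = 0.007838
L_1(7.2) = (7.2 - 3)/(5 - 3) × (7.2 - 7)/(5 - 7) × (7.2 - 9)/(5 - 9) × (7.2 - 11)/(5 - 11) = -0.059850
L_2(7.2) = (7.2 - 3)/(7 - 3) × (7.2 - 5)/(7 - 5) × (7.2 - 9)/(7 - 9) × (7.2 - 11)/(7 - 11) = 0.987525
L_3(7.2) = (7.2 - 3)/(9 - 3) × (7.2 - 5)/(9 - 5) × (7.2 - 7)/(9 - 7) × (7.2 - 11)/(9 - 11) = 0.073150
L_4(7.2) = (7.2 - 3)/(11 - 3) × (7.2 - 5)/(11 - 5) × (7.2 - 7)/(11 - 7) × (7.2 - 9)/(11 - 9) = -0.008663

P(7.2) = (-11)×L_0(7.2) + (-5)×L_1(7.2) + 3×L_2(7.2) + 2×L_3(7.2) + 11×L_4(7.2)
P(7.2) = 3.226625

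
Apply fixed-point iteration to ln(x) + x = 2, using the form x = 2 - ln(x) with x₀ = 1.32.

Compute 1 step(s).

Equation: ln(x) + x = 2
Fixed-point form: x = 2 - ln(x)
x₀ = 1.32

x_1 = g(1.320000) = 1.722368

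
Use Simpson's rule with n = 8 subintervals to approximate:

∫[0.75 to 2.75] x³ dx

f(x) = x³
a = 0.75, b = 2.75, n = 8
h = (b - a)/n = 0.250000

Simpson's rule: (h/3)[f(x₀) + 4f(x₁) + 2f(x₂) + ... + f(xₙ)]

x_0 = 0.7500, f(x_0) = 0.421875, coefficient = 1
x_1 = 1.0000, f(x_1) = 1.000000, coefficient = 4
x_2 = 1.2500, f(x_2) = 1.953125, coefficient = 2
x_3 = 1.5000, f(x_3) = 3.375000, coefficient = 4
x_4 = 1.7500, f(x_4) = 5.359375, coefficient = 2
x_5 = 2.0000, f(x_5) = 8.000000, coefficient = 4
x_6 = 2.2500, f(x_6) = 11.390625, coefficient = 2
x_7 = 2.5000, f(x_7) = 15.625000, coefficient = 4
x_8 = 2.7500, f(x_8) = 20.796875, coefficient = 1

I ≈ (0.250000/3) × 170.625000 = 14.218750
Exact value: 14.218750
Error: 0.000000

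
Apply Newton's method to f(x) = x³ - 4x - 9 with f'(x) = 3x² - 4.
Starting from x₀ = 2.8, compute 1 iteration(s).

f(x) = x³ - 4x - 9
f'(x) = 3x² - 4
x₀ = 2.8

Newton-Raphson formula: x_{n+1} = x_n - f(x_n)/f'(x_n)

Iteration 1:
  f(2.800000) = 1.752000
  f'(2.800000) = 19.520000
  x_1 = 2.800000 - 1.752000/19.520000 = 2.710246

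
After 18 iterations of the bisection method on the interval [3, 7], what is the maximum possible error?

Bisection error bound: |error| ≤ (b-a)/2^n
|error| ≤ (7 - 3)/2^18 = 4/2^18
|error| ≤ 0.0000152588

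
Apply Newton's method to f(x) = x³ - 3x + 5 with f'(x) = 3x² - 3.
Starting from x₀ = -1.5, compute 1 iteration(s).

f(x) = x³ - 3x + 5
f'(x) = 3x² - 3
x₀ = -1.5

Newton-Raphson formula: x_{n+1} = x_n - f(x_n)/f'(x_n)

Iteration 1:
  f(-1.500000) = 6.125000
  f'(-1.500000) = 3.750000
  x_1 = -1.500000 - 6.125000/3.750000 = -3.133333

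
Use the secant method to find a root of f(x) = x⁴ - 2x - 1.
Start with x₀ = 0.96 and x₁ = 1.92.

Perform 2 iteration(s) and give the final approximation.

f(x) = x⁴ - 2x - 1
x₀ = 0.96, x₁ = 1.92

Secant formula: x_{n+1} = x_n - f(x_n)(x_n - x_{n-1})/(f(x_n) - f(x_{n-1}))

Iteration 1:
  f(0.960000) = -2.070653
  f(1.920000) = 8.749545
  x_2 = 1.920000 - 8.749545×(1.920000 - 0.960000)/(8.749545 - (-2.070653))
       = 1.143714
Iteration 2:
  f(1.920000) = 8.749545
  f(1.143714) = -1.576348
  x_3 = 1.143714 - (-1.576348)×(1.143714 - 1.920000)/(-1.576348 - 8.749545)
       = 1.262222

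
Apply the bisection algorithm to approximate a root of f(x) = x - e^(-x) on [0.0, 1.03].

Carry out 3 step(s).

f(x) = x - e^(-x)
Initial interval: [0.0, 1.03]

Iteration 1:
  c_1 = (0.000000 + 1.030000)/2 = 0.515000
  f(c_1) = f(0.515000) = -0.082501
  f(a) × f(c) ≥ 0, new interval: [0.515000, 1.030000]
Iteration 2:
  c_2 = (0.515000 + 1.030000)/2 = 0.772500
  f(c_2) = f(0.772500) = 0.310643
  f(a) × f(c) < 0, new interval: [0.515000, 0.772500]
Iteration 3:
  c_3 = (0.515000 + 0.772500)/2 = 0.643750
  f(c_3) = f(0.643750) = 0.118431
  f(a) × f(c) < 0, new interval: [0.515000, 0.643750]

After 3 iteration(s), the approximation is c_3 = 0.643750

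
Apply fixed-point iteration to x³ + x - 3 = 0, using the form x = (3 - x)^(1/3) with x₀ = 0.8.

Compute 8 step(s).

Equation: x³ + x - 3 = 0
Fixed-point form: x = (3 - x)^(1/3)
x₀ = 0.8

x_1 = g(0.800000) = 1.300591
x_2 = g(1.300591) = 1.193345
x_3 = g(1.193345) = 1.217938
x_4 = g(1.217938) = 1.212386
x_5 = g(1.212386) = 1.213644
x_6 = g(1.213644) = 1.213359
x_7 = g(1.213359) = 1.213424
x_8 = g(1.213424) = 1.213409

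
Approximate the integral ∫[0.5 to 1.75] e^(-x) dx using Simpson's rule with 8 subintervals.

f(x) = e^(-x)
a = 0.5, b = 1.75, n = 8
h = (b - a)/n = 0.156250

Simpson's rule: (h/3)[f(x₀) + 4f(x₁) + 2f(x₂) + ... + f(xₙ)]

x_0 = 0.5000, f(x_0) = 0.606531, coefficient = 1
x_1 = 0.6562, f(x_1) = 0.518793, coefficient = 4
x_2 = 0.8125, f(x_2) = 0.443747, coefficient = 2
x_3 = 0.9688, f(x_3) = 0.379557, coefficient = 4
x_4 = 1.1250, f(x_4) = 0.324652, coefficient = 2
x_5 = 1.2812, f(x_5) = 0.277690, coefficient = 4
x_6 = 1.4375, f(x_6) = 0.237521, coefficient = 2
x_7 = 1.5938, f(x_7) = 0.203162, coefficient = 4
x_8 = 1.7500, f(x_8) = 0.173774, coefficient = 1

I ≈ (0.156250/3) × 8.308956 = 0.432758
Exact value: 0.432757
Error: 0.000001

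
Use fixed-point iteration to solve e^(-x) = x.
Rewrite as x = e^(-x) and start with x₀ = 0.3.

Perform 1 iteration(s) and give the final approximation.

Equation: e^(-x) = x
Fixed-point form: x = e^(-x)
x₀ = 0.3

x_1 = g(0.300000) = 0.740818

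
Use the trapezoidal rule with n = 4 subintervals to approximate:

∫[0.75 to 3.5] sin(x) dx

f(x) = sin(x)
a = 0.75, b = 3.5, n = 4
h = (b - a)/n = 0.687500

Trapezoidal rule: (h/2)[f(x₀) + 2f(x₁) + 2f(x₂) + ... + f(xₙ)]

x_0 = 0.7500, f(x_0) = 0.681639, coefficient = 1
x_1 = 1.4375, f(x_1) = 0.991129, coefficient = 2
x_2 = 2.1250, f(x_2) = 0.850320, coefficient = 2
x_3 = 2.8125, f(x_3) = 0.323185, coefficient = 2
x_4 = 3.5000, f(x_4) = -0.350783, coefficient = 1

I ≈ (0.687500/2) × 4.660123 = 1.601917
Exact value: 1.668146
Error: 0.066228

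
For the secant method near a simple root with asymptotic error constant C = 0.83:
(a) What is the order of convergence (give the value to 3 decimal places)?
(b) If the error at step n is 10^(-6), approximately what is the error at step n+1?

(a) Secant method has superlinear convergence with order φ = (1+√5)/2 ≈ 1.618.
    This means |e_{n+1}| ≈ C|e_n|^1.618.

(b) With |e_n| = 10^(-6) and C = 0.83:
    |e_{n+1}| ≈ 0.83 × (10^(-6))^1.618 = 0.83 × 10^(-9.71)

(a) ≈ 1.618 (golden ratio); (b) |e_{n+1}| ≈ 1.625e-10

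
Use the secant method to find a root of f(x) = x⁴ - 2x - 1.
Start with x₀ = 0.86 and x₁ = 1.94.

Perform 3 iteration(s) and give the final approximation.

f(x) = x⁴ - 2x - 1
x₀ = 0.86, x₁ = 1.94

Secant formula: x_{n+1} = x_n - f(x_n)(x_n - x_{n-1})/(f(x_n) - f(x_{n-1}))

Iteration 1:
  f(0.860000) = -2.172992
  f(1.940000) = 9.284685
  x_2 = 1.940000 - 9.284685×(1.940000 - 0.860000)/(9.284685 - (-2.172992))
       = 1.064826
Iteration 2:
  f(1.940000) = 9.284685
  f(1.064826) = -1.844026
  x_3 = 1.064826 - (-1.844026)×(1.064826 - 1.940000)/(-1.844026 - 9.284685)
       = 1.209842
Iteration 3:
  f(1.064826) = -1.844026
  f(1.209842) = -1.277213
  x_4 = 1.209842 - (-1.277213)×(1.209842 - 1.064826)/(-1.277213 - (-1.844026))
       = 1.536611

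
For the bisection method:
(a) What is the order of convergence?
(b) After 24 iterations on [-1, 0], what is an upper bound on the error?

(a) Bisection has linear (order 1) convergence; the error is halved each step.

(b) Error bound = (b-a)/2^n = (0 - (-1))/2^{24}
    = 1/2^{24}

(a) 1 (linear); (b) error ≤ 5.96e-08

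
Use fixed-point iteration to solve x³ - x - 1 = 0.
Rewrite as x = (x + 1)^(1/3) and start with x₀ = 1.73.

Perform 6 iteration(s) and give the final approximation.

Equation: x³ - x - 1 = 0
Fixed-point form: x = (x + 1)^(1/3)
x₀ = 1.73

x_1 = g(1.730000) = 1.397615
x_2 = g(1.397615) = 1.338422
x_3 = g(1.338422) = 1.327316
x_4 = g(1.327316) = 1.325211
x_5 = g(1.325211) = 1.324812
x_6 = g(1.324812) = 1.324736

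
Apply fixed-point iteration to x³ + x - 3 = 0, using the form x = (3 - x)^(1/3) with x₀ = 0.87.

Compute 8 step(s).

Equation: x³ + x - 3 = 0
Fixed-point form: x = (3 - x)^(1/3)
x₀ = 0.87

x_1 = g(0.870000) = 1.286648
x_2 = g(1.286648) = 1.196600
x_3 = g(1.196600) = 1.217206
x_4 = g(1.217206) = 1.212552
x_5 = g(1.212552) = 1.213606
x_6 = g(1.213606) = 1.213368
x_7 = g(1.213368) = 1.213422
x_8 = g(1.213422) = 1.213409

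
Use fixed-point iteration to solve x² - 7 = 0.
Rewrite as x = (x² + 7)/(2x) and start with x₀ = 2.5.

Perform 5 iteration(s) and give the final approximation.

Equation: x² - 7 = 0
Fixed-point form: x = (x² + 7)/(2x)
x₀ = 2.5

x_1 = g(2.500000) = 2.650000
x_2 = g(2.650000) = 2.645755
x_3 = g(2.645755) = 2.645751
x_4 = g(2.645751) = 2.645751
x_5 = g(2.645751) = 2.645751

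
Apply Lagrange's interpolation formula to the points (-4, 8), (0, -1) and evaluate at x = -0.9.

Lagrange interpolation formula:
P(x) = Σ yᵢ × Lᵢ(x)
where Lᵢ(x) = Π_{j≠i} (x - xⱼ)/(xᵢ - xⱼ)

L_0(-0.9) = (-0.9 - 0)/(-4 - 0) = 0.225000
L_1(-0.9) = (-0.9 - (-4))/(0 - (-4)) = 0.775000

P(-0.9) = 8×L_0(-0.9) + (-1)×L_1(-0.9)
P(-0.9) = 1.025000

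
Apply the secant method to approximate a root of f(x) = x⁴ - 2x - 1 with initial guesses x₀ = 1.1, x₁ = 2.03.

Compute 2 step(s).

f(x) = x⁴ - 2x - 1
x₀ = 1.1, x₁ = 2.03

Secant formula: x_{n+1} = x_n - f(x_n)(x_n - x_{n-1})/(f(x_n) - f(x_{n-1}))

Iteration 1:
  f(1.100000) = -1.735900
  f(2.030000) = 11.921817
  x_2 = 2.030000 - 11.921817×(2.030000 - 1.100000)/(11.921817 - (-1.735900))
       = 1.218203
Iteration 2:
  f(2.030000) = 11.921817
  f(1.218203) = -1.234093
  x_3 = 1.218203 - (-1.234093)×(1.218203 - 2.030000)/(-1.234093 - 11.921817)
       = 1.294354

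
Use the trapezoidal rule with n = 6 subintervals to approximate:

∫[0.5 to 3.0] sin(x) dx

f(x) = sin(x)
a = 0.5, b = 3.0, n = 6
h = (b - a)/n = 0.416667

Trapezoidal rule: (h/2)[f(x₀) + 2f(x₁) + 2f(x₂) + ... + f(xₙ)]

x_0 = 0.5000, f(x_0) = 0.479426, coefficient = 1
x_1 = 0.9167, f(x_1) = 0.793578, coefficient = 2
x_2 = 1.3333, f(x_2) = 0.971938, coefficient = 2
x_3 = 1.7500, f(x_3) = 0.983986, coefficient = 2
x_4 = 2.1667, f(x_4) = 0.827660, coefficient = 2
x_5 = 2.5833, f(x_5) = 0.529711, coefficient = 2
x_6 = 3.0000, f(x_6) = 0.141120, coefficient = 1

I ≈ (0.416667/2) × 8.834291 = 1.840477
Exact value: 1.867575
Error: 0.027098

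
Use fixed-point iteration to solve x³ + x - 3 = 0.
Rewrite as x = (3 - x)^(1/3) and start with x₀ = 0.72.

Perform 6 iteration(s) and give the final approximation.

Equation: x³ + x - 3 = 0
Fixed-point form: x = (3 - x)^(1/3)
x₀ = 0.72

x_1 = g(0.720000) = 1.316169
x_2 = g(1.316169) = 1.189687
x_3 = g(1.189687) = 1.218759
x_4 = g(1.218759) = 1.212200
x_5 = g(1.212200) = 1.213686
x_6 = g(1.213686) = 1.213350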